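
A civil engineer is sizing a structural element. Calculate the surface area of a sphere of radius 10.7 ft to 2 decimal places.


Shape: sphere
Radius r = 10.7 ft
Formula: SA = 4 * pi * r^2
r^2 = 114.49
SA = 4 * pi * 114.49
SA = 457.96 * pi
SA = 1438.72
1438.72 ft^2


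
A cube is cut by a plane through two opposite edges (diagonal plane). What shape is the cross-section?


Solid: cube
Cutting plane: through two opposite edges (diagonal plane)
Visualize the intersection of the plane with the solid's surface.
The boundary of the cut region is a rectangle.
rectangle


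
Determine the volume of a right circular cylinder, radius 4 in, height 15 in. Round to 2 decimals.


Shape: cylinder
Radius r = 4 in, Height h = 15 in
Formula: V = pi * r^2 * h
r^2 = 16
V = pi * 16 * 15
V = 240 * pi
V = 753.98
753.98 in^3


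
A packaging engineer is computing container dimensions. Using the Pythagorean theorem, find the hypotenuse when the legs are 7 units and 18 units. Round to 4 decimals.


Shape: right triangle
Legs a = 7 units, b = 18 units
Formula: c = sqrt(a^2 + b^2)
a^2 = 49, b^2 = 324
a^2 + b^2 = 373
c = sqrt(373)
c = 19.3132
19.3132 units


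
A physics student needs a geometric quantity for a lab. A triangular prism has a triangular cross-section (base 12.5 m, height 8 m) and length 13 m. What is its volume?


Shape: triangular prism
Triangle base = 12.5 m, triangle height = 8 m, prism length L = 13 m
Formula: V = (1/2 * b * h_tri) * L
Cross-section area = 0.5 * 12.5 * 8 = 50
V = 50 * 13
V = 650
650 m^3


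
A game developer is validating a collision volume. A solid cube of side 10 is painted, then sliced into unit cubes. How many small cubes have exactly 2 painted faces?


Large cube: 10 x 10 x 10, cut into unit cubes.
n = 10, so n - 2 = 8
Cubes with 2 painted faces lie along the edges, excluding corners.
A cube has 12 edges; each contributes (n - 2) = 8 such cubes.
Count = 12 * 8 = 96
96 unit cubes


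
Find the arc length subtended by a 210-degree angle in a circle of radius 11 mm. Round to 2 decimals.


Shape: circular arc
Radius r = 11 mm, Angle = 210 degrees
Formula: L = (angle/360) * 2 * pi * r
2 * pi * r = 22 * pi
L = (210/360) * 22 * pi
L = 12.833333 * pi
L = 40.32
40.32 mm


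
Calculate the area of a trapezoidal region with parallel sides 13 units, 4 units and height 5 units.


Shape: trapezoid
Parallel sides a = 13 units, b = 4 units; Height h = 5 units
Formula: A = (a + b) * h / 2
a + b = 13 + 4 = 17
A = 17 * 5 / 2
A = 85 / 2
A = 42.5
42.5 units^2


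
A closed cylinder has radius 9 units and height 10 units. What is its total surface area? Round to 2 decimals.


Shape: closed cylinder
Radius r = 9 units, Height h = 10 units
Formula: SA = 2*pi*r^2 + 2*pi*r*h = 2*pi*r*(r + h)
r + h = 19
2 * r * (r + h) = 2 * 9 * 19 = 342
SA = 342 * pi
SA = 1074.42
1074.42 units^2


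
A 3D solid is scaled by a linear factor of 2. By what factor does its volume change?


Linear scale factor k = 2
Rule: under a linear scaling by k, volumes scale by k^3.
k^3 = 2 * 2 * 2
k^3 = 4 * 2
k^3 = 8
Volume scales by a factor of 8.
8 (dimensionless)


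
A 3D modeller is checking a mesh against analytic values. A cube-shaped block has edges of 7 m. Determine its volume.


Shape: cube
Side s = 7 m
Formula: V = s^3
V = 7 * 7 * 7
V = 49 * 7
V = 343
343 m^3


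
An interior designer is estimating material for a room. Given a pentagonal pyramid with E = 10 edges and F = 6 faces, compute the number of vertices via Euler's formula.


Polyhedron: pentagonal pyramid
Euler's formula for convex polyhedra: V - E + F = 2
Given: E = 10 edges and F = 6 faces
Solve for V:
V = 2 + E - F = 2 + 10 - 6 = 6
6 vertices


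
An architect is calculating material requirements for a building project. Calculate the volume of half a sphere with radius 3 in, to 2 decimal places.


Shape: hemisphere (half of a sphere)
Radius r = 3 in
Formula: V = (1/2) * (4/3) * pi * r^3 = (2/3) * pi * r^3
r^3 = 27
(2/3) * 27 = 18
V = 18 * pi
V = 56.55
56.55 in^3


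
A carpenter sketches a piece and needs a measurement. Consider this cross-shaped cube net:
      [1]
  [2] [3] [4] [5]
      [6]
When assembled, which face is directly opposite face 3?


Net: cross layout. Take square 3 as the base (bottom).
Fold the four squares in the horizontal row up around 3: 2 -> left, 4 -> right, 5 wraps to the top.
Fold 1 and 6 up from 3: 1 -> back, 6 -> front.
Opposite pairs are therefore: (1, 6), (2, 4), (3, 5).
Face 3 is opposite face 5.
face 5


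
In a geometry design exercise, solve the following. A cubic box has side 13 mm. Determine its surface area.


Shape: cube
Side s = 13 mm
A cube has 6 square faces.
Formula: SA = 6 * s^2
s^2 = 169
SA = 6 * 169
SA = 1014
1014 mm^2


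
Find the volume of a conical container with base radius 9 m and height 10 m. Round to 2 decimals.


Shape: cone
Radius r = 9 m, Height h = 10 m
Formula: V = (1/3) * pi * r^2 * h
r^2 = 81
pi * r^2 * h = pi * 81 * 10 = 810 * pi
V = 810 * pi / 3
V = 848.23
848.23 m^3


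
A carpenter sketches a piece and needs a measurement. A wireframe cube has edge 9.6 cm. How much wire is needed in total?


Shape: cube
Side s = 9.6 cm
A cube has 12 edges, all equal.
Formula: total edge length = 12 * s
Total = 12 * 9.6
Total = 115.2
115.2 cm


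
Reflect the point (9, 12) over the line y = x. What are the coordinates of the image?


Transformation: reflection
Original point: (9, 12)
Rule for reflection over y = x: (x, y) -> (y, x)
Apply: (9, 12) -> (12, 9)
(12, 9)


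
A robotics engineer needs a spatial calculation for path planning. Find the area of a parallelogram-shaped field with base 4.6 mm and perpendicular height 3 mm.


Shape: parallelogram
Base b = 4.6 mm, Height h = 3 mm
Formula: A = b * h
A = 4.6 * 3
A = 13.8
13.8 mm^2


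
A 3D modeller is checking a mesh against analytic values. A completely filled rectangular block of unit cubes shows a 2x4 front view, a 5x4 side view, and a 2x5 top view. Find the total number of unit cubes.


Orthographic views of a solid rectangular block:
Front view 2 x 4 -> length = 2, height = 4
Side view 5 x 4 -> width = 5, height = 4 (consistent)
Top view 2 x 5 -> confirms length = 2, width = 5
The block is 2 x 5 x 4.
Total unit cubes = 2 * 5 * 4 = 40
40 unit cubes


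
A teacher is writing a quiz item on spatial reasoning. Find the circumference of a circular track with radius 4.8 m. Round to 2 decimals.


Shape: circle
Radius r = 4.8 m
Formula: C = 2 * pi * r
C = 2 * pi * 4.8
C = 9.6 * pi
C = 30.16
30.16 m


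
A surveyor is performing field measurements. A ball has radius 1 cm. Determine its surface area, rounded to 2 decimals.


Shape: sphere
Radius r = 1 cm
Formula: SA = 4 * pi * r^2
r^2 = 1
SA = 4 * pi * 1
SA = 4 * pi
SA = 12.57
12.57 cm^2


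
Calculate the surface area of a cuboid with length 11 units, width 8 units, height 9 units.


Shape: rectangular prism
l = 11 units, w = 8 units, h = 9 units
Formula: SA = 2(lw + lh + wh)
lw = 88, lh = 99, wh = 72
lw + lh + wh = 259
SA = 2 * 259
SA = 518
518 units^2


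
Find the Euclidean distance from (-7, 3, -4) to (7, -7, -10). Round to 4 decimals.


3D distance between two points
P1 = (-7, 3, -4), P2 = (7, -7, -10)
Formula: d = sqrt((x2-x1)^2 + (y2-y1)^2 + (z2-z1)^2)
dx = 7 - -7 = 14
dy = -7 - 3 = -10
dz = -10 - -4 = -6
dx^2 + dy^2 + dz^2 = 196 + 100 + 36 = 332
d = sqrt(332)
d = 18.2209
18.2209 units


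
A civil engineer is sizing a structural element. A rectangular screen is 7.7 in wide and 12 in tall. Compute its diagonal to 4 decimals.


Shape: rectangle (diagonal via Pythagoras)
Sides: 7.7 in and 12 in
Formula: d = sqrt(l^2 + w^2)
l^2 = 59.29, w^2 = 144
l^2 + w^2 = 203.29
d = sqrt(203.29)
d = 14.258
14.258 in


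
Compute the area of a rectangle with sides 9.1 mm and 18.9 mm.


Shape: rectangle
Length l = 9.1 mm, Width w = 18.9 mm
Formula: A = l * w
A = 9.1 * 18.9
A = 171.99
171.99 mm^2


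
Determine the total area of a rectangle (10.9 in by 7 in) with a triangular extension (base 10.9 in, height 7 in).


Composite shape: rectangle + triangle
Rectangle area = 10.9 * 7 = 76.3
Triangle area = 0.5 * 10.9 * 7 = 38.15
Total = 76.3 + 38.15
Total = 114.45
114.45 in^2


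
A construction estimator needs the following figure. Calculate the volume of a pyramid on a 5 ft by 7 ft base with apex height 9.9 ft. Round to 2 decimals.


Shape: rectangular pyramid
Base: 5 ft x 7 ft, Height h = 9.9 ft
Formula: V = (1/3) * base_area * h
base_area = 5 * 7 = 35
base_area * h = 35 * 9.9 = 346.5
V = 346.5 / 3
V = 115.5
115.5 ft^3


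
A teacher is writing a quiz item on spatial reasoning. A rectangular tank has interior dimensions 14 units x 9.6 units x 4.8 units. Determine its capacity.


Shape: rectangular prism
l = 14 units, w = 9.6 units, h = 4.8 units
Formula: V = l * w * h
V = 14 * 9.6 * 4.8
V = 134.4 * 4.8
V = 645.12
645.12 units^3


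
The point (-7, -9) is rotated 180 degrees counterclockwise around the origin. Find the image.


Transformation: rotation about the origin
Original point: (-7, -9)
Rule for 180 deg: (x, y) -> (-x, -y)
Apply: (-7, -9) -> (7, 9)
(7, 9)


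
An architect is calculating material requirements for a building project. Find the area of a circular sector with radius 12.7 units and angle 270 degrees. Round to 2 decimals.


Shape: circular sector
Radius r = 12.7 units, Angle = 270 degrees
Formula: A = (angle/360) * pi * r^2
r^2 = 161.29
Fraction of circle = 270/360
A = (270/360) * pi * 161.29
A = 120.9675 * pi
A = 380.03
380.03 units^2


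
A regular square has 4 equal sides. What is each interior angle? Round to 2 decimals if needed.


Shape: regular square (4 sides)
Formula: interior angle = (n - 2) * 180 / n
(n - 2) = 2
(n - 2) * 180 = 360
angle = 360 / 4
angle = 90
90 degrees


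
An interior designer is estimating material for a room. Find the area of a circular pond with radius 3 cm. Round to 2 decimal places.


Shape: circle
Radius r = 3 cm
Formula: A = pi * r^2
r^2 = 3^2 = 9
A = pi * 9
A = 28.27
28.27 cm^2


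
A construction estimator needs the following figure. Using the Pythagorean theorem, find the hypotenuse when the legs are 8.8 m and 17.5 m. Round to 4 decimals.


Shape: right triangle
Legs a = 8.8 m, b = 17.5 m
Formula: c = sqrt(a^2 + b^2)
a^2 = 77.44, b^2 = 306.25
a^2 + b^2 = 383.69
c = sqrt(383.69)
c = 19.588
19.588 m


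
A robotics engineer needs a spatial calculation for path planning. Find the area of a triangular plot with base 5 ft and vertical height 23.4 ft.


Shape: triangle
Base b = 5 ft, Height h = 23.4 ft
Formula: A = (1/2) * b * h
A = 0.5 * 5 * 23.4
A = 0.5 * 117
A = 58.5
58.5 ft^2


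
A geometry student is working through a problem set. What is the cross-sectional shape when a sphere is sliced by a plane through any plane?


Solid: sphere
Cutting plane: through any plane
Visualize the intersection of the plane with the solid's surface.
The boundary of the cut region is a circle.
circle


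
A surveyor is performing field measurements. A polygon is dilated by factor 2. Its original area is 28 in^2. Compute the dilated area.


Linear scale factor k = 2
Original area = 28 in^2
Rule: under a linear scaling by k, areas scale by k^2.
k^2 = 2^2 = 4
New area = 28 * 4
New area = 112
112 in^2


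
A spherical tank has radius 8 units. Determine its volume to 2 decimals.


Shape: sphere
Radius r = 8 units
Formula: V = (4/3) * pi * r^3
r^3 = 512
(4/3) * 512 = 682.666667
V = 682.666667 * pi
V = 2144.66
2144.66 units^3


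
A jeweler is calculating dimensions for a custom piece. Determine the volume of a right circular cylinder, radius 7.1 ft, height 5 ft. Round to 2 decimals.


Shape: cylinder
Radius r = 7.1 ft, Height h = 5 ft
Formula: V = pi * r^2 * h
r^2 = 50.41
V = pi * 50.41 * 5
V = 252.05 * pi
V = 791.84
791.84 ft^3


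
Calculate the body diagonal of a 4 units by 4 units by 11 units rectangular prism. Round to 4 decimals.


Shape: rectangular box (space diagonal)
l = 4 units, w = 4 units, h = 11 units
Visualize: the diagonal of the base, then a right triangle with that diagonal and the height.
Formula: d = sqrt(l^2 + w^2 + h^2)
l^2 + w^2 + h^2 = 16 + 16 + 121 = 153
d = sqrt(153)
d = 12.3693
12.3693 units


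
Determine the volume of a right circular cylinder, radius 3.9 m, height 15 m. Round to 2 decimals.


Shape: cylinder
Radius r = 3.9 m, Height h = 15 m
Formula: V = pi * r^2 * h
r^2 = 15.21
V = pi * 15.21 * 15
V = 228.15 * pi
V = 716.75
716.75 m^3


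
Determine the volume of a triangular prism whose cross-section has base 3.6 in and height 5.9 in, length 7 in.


Shape: triangular prism
Triangle base = 3.6 in, triangle height = 5.9 in, prism length L = 7 in
Formula: V = (1/2 * b * h_tri) * L
Cross-section area = 0.5 * 3.6 * 5.9 = 10.62
V = 10.62 * 7
V = 74.34
74.34 in^3


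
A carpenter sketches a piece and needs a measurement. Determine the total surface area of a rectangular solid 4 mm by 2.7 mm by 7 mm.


Shape: rectangular prism
l = 4 mm, w = 2.7 mm, h = 7 mm
Formula: SA = 2(lw + lh + wh)
lw = 10.8, lh = 28, wh = 18.9
lw + lh + wh = 57.7
SA = 2 * 57.7
SA = 115.4
115.4 mm^2


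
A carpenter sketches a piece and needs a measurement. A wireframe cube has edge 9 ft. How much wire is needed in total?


Shape: cube
Side s = 9 ft
A cube has 12 edges, all equal.
Formula: total edge length = 12 * s
Total = 12 * 9
Total = 108
108 ft


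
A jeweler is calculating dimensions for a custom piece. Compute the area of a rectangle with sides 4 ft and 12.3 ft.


Shape: rectangle
Length l = 4 ft, Width w = 12.3 ft
Formula: A = l * w
A = 4 * 12.3
A = 49.2
49.2 ft^2


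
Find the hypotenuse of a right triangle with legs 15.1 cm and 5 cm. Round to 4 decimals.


Shape: right triangle
Legs a = 15.1 cm, b = 5 cm
Formula: c = sqrt(a^2 + b^2)
a^2 = 228.01, b^2 = 25
a^2 + b^2 = 253.01
c = sqrt(253.01)
c = 15.9063
15.9063 cm


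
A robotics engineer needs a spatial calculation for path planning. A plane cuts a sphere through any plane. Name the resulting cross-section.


Solid: sphere
Cutting plane: through any plane
Visualize the intersection of the plane with the solid's surface.
The boundary of the cut region is a circle.
circle


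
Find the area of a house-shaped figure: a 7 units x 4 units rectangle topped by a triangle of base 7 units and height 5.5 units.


Composite shape: rectangle + triangle
Rectangle area = 7 * 4 = 28
Triangle area = 0.5 * 7 * 5.5 = 19.25
Total = 28 + 19.25
Total = 47.25
47.25 units^2


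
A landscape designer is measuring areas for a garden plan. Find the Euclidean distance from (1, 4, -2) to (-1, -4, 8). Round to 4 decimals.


3D distance between two points
P1 = (1, 4, -2), P2 = (-1, -4, 8)
Formula: d = sqrt((x2-x1)^2 + (y2-y1)^2 + (z2-z1)^2)
dx = -1 - 1 = -2
dy = -4 - 4 = -8
dz = 8 - -2 = 10
dx^2 + dy^2 + dz^2 = 4 + 64 + 100 = 168
d = sqrt(168)
d = 12.9615
12.9615 units


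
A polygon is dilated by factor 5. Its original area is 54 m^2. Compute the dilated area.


Linear scale factor k = 5
Original area = 54 m^2
Rule: under a linear scaling by k, areas scale by k^2.
k^2 = 5^2 = 25
New area = 54 * 25
New area = 1350
1350 m^2


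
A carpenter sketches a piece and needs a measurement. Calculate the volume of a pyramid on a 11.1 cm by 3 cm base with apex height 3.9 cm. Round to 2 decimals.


Shape: rectangular pyramid
Base: 11.1 cm x 3 cm, Height h = 3.9 cm
Formula: V = (1/3) * base_area * h
base_area = 11.1 * 3 = 33.3
base_area * h = 33.3 * 3.9 = 129.87
V = 129.87 / 3
V = 43.29
43.29 cm^3


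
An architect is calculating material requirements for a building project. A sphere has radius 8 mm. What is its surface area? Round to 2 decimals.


Shape: sphere
Radius r = 8 mm
Formula: SA = 4 * pi * r^2
r^2 = 64
SA = 4 * pi * 64
SA = 256 * pi
SA = 804.25
804.25 mm^2


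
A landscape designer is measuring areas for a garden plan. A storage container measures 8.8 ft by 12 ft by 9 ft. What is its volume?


Shape: rectangular prism
l = 8.8 ft, w = 12 ft, h = 9 ft
Formula: V = l * w * h
V = 8.8 * 12 * 9
V = 105.6 * 9
V = 950.4
950.4 ft^3


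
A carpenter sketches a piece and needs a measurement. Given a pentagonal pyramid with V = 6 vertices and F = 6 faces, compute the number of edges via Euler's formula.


Polyhedron: pentagonal pyramid
Euler's formula for convex polyhedra: V - E + F = 2
Given: V = 6 vertices and F = 6 faces
Solve for E:
E = V + F - 2 = 6 + 6 - 2 = 10
10 edges


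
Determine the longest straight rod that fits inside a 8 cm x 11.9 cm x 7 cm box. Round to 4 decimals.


Shape: rectangular box (space diagonal)
l = 8 cm, w = 11.9 cm, h = 7 cm
Visualize: the diagonal of the base, then a right triangle with that diagonal and the height.
Formula: d = sqrt(l^2 + w^2 + h^2)
l^2 + w^2 + h^2 = 64 + 141.61 + 49 = 254.61
d = sqrt(254.61)
d = 15.9565
15.9565 cm


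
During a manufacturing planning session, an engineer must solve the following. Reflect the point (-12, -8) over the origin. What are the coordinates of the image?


Transformation: reflection
Original point: (-12, -8)
Rule for reflection through the origin: (x, y) -> (-x, -y)
Apply: (-12, -8) -> (12, 8)
(12, 8)


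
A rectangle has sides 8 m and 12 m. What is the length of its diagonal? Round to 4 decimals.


Shape: rectangle (diagonal via Pythagoras)
Sides: 8 m and 12 m
Formula: d = sqrt(l^2 + w^2)
l^2 = 64, w^2 = 144
l^2 + w^2 = 208
d = sqrt(208)
d = 14.4222
14.4222 m


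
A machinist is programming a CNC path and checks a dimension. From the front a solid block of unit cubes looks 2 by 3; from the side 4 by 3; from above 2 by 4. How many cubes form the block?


Orthographic views of a solid rectangular block:
Front view 2 x 3 -> length = 2, height = 3
Side view 4 x 3 -> width = 4, height = 3 (consistent)
Top view 2 x 4 -> confirms length = 2, width = 4
The block is 2 x 4 x 3.
Total unit cubes = 2 * 4 * 3 = 24
24 unit cubes


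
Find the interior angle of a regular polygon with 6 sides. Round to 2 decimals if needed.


Shape: regular hexagon (6 sides)
Formula: interior angle = (n - 2) * 180 / n
(n - 2) = 4
(n - 2) * 180 = 720
angle = 720 / 6
angle = 120
120 degrees


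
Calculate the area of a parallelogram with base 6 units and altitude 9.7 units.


Shape: parallelogram
Base b = 6 units, Height h = 9.7 units
Formula: A = b * h
A = 6 * 9.7
A = 58.2
58.2 units^2


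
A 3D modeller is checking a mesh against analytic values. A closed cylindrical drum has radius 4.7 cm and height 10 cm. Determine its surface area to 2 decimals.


Shape: closed cylinder
Radius r = 4.7 cm, Height h = 10 cm
Formula: SA = 2*pi*r^2 + 2*pi*r*h = 2*pi*r*(r + h)
r + h = 14.7
2 * r * (r + h) = 2 * 4.7 * 14.7 = 138.18
SA = 138.18 * pi
SA = 434.11
434.11 cm^2


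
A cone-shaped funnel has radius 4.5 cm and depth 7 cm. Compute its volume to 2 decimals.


Shape: cone
Radius r = 4.5 cm, Height h = 7 cm
Formula: V = (1/3) * pi * r^2 * h
r^2 = 20.25
pi * r^2 * h = pi * 20.25 * 7 = 141.75 * pi
V = 141.75 * pi / 3
V = 148.44
148.44 cm^3


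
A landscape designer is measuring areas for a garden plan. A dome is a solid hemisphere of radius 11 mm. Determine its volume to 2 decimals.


Shape: hemisphere (half of a sphere)
Radius r = 11 mm
Formula: V = (1/2) * (4/3) * pi * r^3 = (2/3) * pi * r^3
r^3 = 1331
(2/3) * 1331 = 887.333333
V = 887.333333 * pi
V = 2787.64
2787.64 mm^3


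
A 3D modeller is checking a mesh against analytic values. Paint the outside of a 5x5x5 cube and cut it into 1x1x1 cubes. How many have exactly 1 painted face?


Large cube: 5 x 5 x 5, cut into unit cubes.
n = 5, so n - 2 = 3
Cubes with 1 painted face lie in the interior of each face.
A cube has 6 faces; each contributes (n - 2)^2 = 9 such cubes.
Count = 6 * 9 = 54
54 unit cubes


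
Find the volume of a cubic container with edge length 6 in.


Shape: cube
Side s = 6 in
Formula: V = s^3
V = 6 * 6 * 6
V = 36 * 6
V = 216
216 in^3


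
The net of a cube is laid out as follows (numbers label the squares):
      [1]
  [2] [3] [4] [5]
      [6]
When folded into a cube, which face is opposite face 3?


Net: cross layout. Take square 3 as the base (bottom).
Fold the four squares in the horizontal row up around 3: 2 -> left, 4 -> right, 5 wraps to the top.
Fold 1 and 6 up from 3: 1 -> back, 6 -> front.
Opposite pairs are therefore: (1, 6), (2, 4), (3, 5).
Face 3 is opposite face 5.
face 5


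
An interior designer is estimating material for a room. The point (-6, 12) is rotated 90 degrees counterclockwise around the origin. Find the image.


Transformation: rotation about the origin
Original point: (-6, 12)
Rule for 90 deg counterclockwise: (x, y) -> (-y, x)
Apply: (-6, 12) -> (-12, -6)
(-12, -6)


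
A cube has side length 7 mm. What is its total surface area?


Shape: cube
Side s = 7 mm
A cube has 6 square faces.
Formula: SA = 6 * s^2
s^2 = 49
SA = 6 * 49
SA = 294
294 mm^2


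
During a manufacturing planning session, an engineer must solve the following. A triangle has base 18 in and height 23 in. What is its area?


Shape: triangle
Base b = 18 in, Height h = 23 in
Formula: A = (1/2) * b * h
A = 0.5 * 18 * 23
A = 0.5 * 414
A = 207
207 in^2


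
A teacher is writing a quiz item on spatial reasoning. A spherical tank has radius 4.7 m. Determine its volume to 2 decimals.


Shape: sphere
Radius r = 4.7 m
Formula: V = (4/3) * pi * r^3
r^3 = 103.823
(4/3) * 103.823 = 138.430667
V = 138.430667 * pi
V = 434.89
434.89 m^3


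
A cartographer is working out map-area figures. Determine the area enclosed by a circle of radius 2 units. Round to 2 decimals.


Shape: circle
Radius r = 2 units
Formula: A = pi * r^2
r^2 = 2^2 = 4
A = pi * 4
A = 12.57
12.57 units^2


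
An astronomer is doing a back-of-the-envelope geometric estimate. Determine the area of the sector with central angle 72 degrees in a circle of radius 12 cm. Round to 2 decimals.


Shape: circular sector
Radius r = 12 cm, Angle = 72 degrees
Formula: A = (angle/360) * pi * r^2
r^2 = 144
Fraction of circle = 72/360
A = (72/360) * pi * 144
A = 28.8 * pi
A = 90.48
90.48 cm^2


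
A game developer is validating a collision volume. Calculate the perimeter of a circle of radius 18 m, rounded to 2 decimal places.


Shape: circle
Radius r = 18 m
Formula: C = 2 * pi * r
C = 2 * pi * 18
C = 36 * pi
C = 113.1
113.1 m


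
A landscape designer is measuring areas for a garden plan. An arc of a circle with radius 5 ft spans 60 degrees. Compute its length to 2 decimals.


Shape: circular arc
Radius r = 5 ft, Angle = 60 degrees
Formula: L = (angle/360) * 2 * pi * r
2 * pi * r = 10 * pi
L = (60/360) * 10 * pi
L = 1.666667 * pi
L = 5.24
5.24 ft


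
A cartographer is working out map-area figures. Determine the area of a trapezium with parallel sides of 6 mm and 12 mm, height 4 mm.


Shape: trapezoid
Parallel sides a = 6 mm, b = 12 mm; Height h = 4 mm
Formula: A = (a + b) * h / 2
a + b = 6 + 12 = 18
A = 18 * 4 / 2
A = 72 / 2
A = 36
36 mm^2


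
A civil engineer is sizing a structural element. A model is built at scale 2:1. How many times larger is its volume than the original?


Linear scale factor k = 2
Rule: under a linear scaling by k, volumes scale by k^3.
k^3 = 2 * 2 * 2
k^3 = 4 * 2
k^3 = 8
Volume scales by a factor of 8.
8 (dimensionless)


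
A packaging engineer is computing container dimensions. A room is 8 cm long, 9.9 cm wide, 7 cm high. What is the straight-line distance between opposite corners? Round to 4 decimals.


Shape: rectangular box (space diagonal)
l = 8 cm, w = 9.9 cm, h = 7 cm
Visualize: the diagonal of the base, then a right triangle with that diagonal and the height.
Formula: d = sqrt(l^2 + w^2 + h^2)
l^2 + w^2 + h^2 = 64 + 98.01 + 49 = 211.01
d = sqrt(211.01)
d = 14.5262
14.5262 cm


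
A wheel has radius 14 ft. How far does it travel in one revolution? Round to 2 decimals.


Shape: circle
Radius r = 14 ft
Formula: C = 2 * pi * r
C = 2 * pi * 14
C = 28 * pi
C = 87.96
87.96 ft


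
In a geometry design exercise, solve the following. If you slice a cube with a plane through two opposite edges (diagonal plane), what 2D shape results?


Solid: cube
Cutting plane: through two opposite edges (diagonal plane)
Visualize the intersection of the plane with the solid's surface.
The boundary of the cut region is a rectangle.
rectangle


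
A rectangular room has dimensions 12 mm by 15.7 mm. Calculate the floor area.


Shape: rectangle
Length l = 12 mm, Width w = 15.7 mm
Formula: A = l * w
A = 12 * 15.7
A = 188.4
188.4 mm^2


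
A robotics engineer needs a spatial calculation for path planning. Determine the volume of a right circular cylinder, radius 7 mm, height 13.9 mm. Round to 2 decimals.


Shape: cylinder
Radius r = 7 mm, Height h = 13.9 mm
Formula: V = pi * r^2 * h
r^2 = 49
V = pi * 49 * 13.9
V = 681.1 * pi
V = 2139.74
2139.74 mm^3


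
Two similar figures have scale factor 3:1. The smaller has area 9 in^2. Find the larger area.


Linear scale factor k = 3
Original area = 9 in^2
Rule: under a linear scaling by k, areas scale by k^2.
k^2 = 3^2 = 9
New area = 9 * 9
New area = 81
81 in^2


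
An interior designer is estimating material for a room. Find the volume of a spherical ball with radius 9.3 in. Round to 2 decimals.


Shape: sphere
Radius r = 9.3 in
Formula: V = (4/3) * pi * r^3
r^3 = 804.357
(4/3) * 804.357 = 1072.476
V = 1072.476 * pi
V = 3369.28
3369.28 in^3


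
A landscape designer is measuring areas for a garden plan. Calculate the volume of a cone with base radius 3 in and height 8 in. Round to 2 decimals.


Shape: cone
Radius r = 3 in, Height h = 8 in
Formula: V = (1/3) * pi * r^2 * h
r^2 = 9
pi * r^2 * h = pi * 9 * 8 = 72 * pi
V = 72 * pi / 3
V = 75.4
75.4 in^3


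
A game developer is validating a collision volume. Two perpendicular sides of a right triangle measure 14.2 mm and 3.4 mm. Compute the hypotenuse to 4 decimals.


Shape: right triangle
Legs a = 14.2 mm, b = 3.4 mm
Formula: c = sqrt(a^2 + b^2)
a^2 = 201.64, b^2 = 11.56
a^2 + b^2 = 213.2
c = sqrt(213.2)
c = 14.6014
14.6014 mm


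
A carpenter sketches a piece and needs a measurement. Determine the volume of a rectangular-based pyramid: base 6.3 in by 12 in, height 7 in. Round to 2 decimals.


Shape: rectangular pyramid
Base: 6.3 in x 12 in, Height h = 7 in
Formula: V = (1/3) * base_area * h
base_area = 6.3 * 12 = 75.6
base_area * h = 75.6 * 7 = 529.2
V = 529.2 / 3
V = 176.4
176.4 in^3


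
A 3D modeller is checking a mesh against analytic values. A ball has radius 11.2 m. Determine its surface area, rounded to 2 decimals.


Shape: sphere
Radius r = 11.2 m
Formula: SA = 4 * pi * r^2
r^2 = 125.44
SA = 4 * pi * 125.44
SA = 501.76 * pi
SA = 1576.33
1576.33 m^2


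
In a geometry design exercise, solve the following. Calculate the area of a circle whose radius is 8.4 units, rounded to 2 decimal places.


Shape: circle
Radius r = 8.4 units
Formula: A = pi * r^2
r^2 = 8.4^2 = 70.56
A = pi * 70.56
A = 221.67
221.67 units^2


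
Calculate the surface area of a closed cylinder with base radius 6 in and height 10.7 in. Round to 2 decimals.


Shape: closed cylinder
Radius r = 6 in, Height h = 10.7 in
Formula: SA = 2*pi*r^2 + 2*pi*r*h = 2*pi*r*(r + h)
r + h = 16.7
2 * r * (r + h) = 2 * 6 * 16.7 = 200.4
SA = 200.4 * pi
SA = 629.58
629.58 in^2


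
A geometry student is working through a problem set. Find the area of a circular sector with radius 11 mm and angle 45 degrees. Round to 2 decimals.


Shape: circular sector
Radius r = 11 mm, Angle = 45 degrees
Formula: A = (angle/360) * pi * r^2
r^2 = 121
Fraction of circle = 45/360
A = (45/360) * pi * 121
A = 15.125 * pi
A = 47.52
47.52 mm^2


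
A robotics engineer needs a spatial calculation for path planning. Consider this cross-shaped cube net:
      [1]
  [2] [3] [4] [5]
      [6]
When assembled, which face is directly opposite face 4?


Net: cross layout. Take square 3 as the base (bottom).
Fold the four squares in the horizontal row up around 3: 2 -> left, 4 -> right, 5 wraps to the top.
Fold 1 and 6 up from 3: 1 -> back, 6 -> front.
Opposite pairs are therefore: (1, 6), (2, 4), (3, 5).
Face 4 is opposite face 2.
face 2


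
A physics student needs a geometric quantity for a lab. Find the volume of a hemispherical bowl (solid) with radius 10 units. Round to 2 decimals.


Shape: hemisphere (half of a sphere)
Radius r = 10 units
Formula: V = (1/2) * (4/3) * pi * r^3 = (2/3) * pi * r^3
r^3 = 1000
(2/3) * 1000 = 666.666667
V = 666.666667 * pi
V = 2094.4
2094.4 units^3


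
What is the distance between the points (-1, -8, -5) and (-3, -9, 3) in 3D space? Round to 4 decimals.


3D distance between two points
P1 = (-1, -8, -5), P2 = (-3, -9, 3)
Formula: d = sqrt((x2-x1)^2 + (y2-y1)^2 + (z2-z1)^2)
dx = -3 - -1 = -2
dy = -9 - -8 = -1
dz = 3 - -5 = 8
dx^2 + dy^2 + dz^2 = 4 + 1 + 64 = 69
d = sqrt(69)
d = 8.3066
8.3066 units


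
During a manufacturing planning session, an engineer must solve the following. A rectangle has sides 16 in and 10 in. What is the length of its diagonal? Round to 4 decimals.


Shape: rectangle (diagonal via Pythagoras)
Sides: 16 in and 10 in
Formula: d = sqrt(l^2 + w^2)
l^2 = 256, w^2 = 100
l^2 + w^2 = 356
d = sqrt(356)
d = 18.868
18.868 in


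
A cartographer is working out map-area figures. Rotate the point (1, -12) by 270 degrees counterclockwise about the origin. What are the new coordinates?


Transformation: rotation about the origin
Original point: (1, -12)
Rule for 270 deg counterclockwise: (x, y) -> (y, -x)
Apply: (1, -12) -> (-12, -1)
(-12, -1)


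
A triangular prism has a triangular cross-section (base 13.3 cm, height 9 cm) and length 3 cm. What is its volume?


Shape: triangular prism
Triangle base = 13.3 cm, triangle height = 9 cm, prism length L = 3 cm
Formula: V = (1/2 * b * h_tri) * L
Cross-section area = 0.5 * 13.3 * 9 = 59.85
V = 59.85 * 3
V = 179.55
179.55 cm^3


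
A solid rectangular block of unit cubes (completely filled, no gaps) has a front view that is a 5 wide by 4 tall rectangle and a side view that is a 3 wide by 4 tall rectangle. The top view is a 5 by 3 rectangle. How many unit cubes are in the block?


Orthographic views of a solid rectangular block:
Front view 5 x 4 -> length = 5, height = 4
Side view 3 x 4 -> width = 3, height = 4 (consistent)
Top view 5 x 3 -> confirms length = 5, width = 3
The block is 5 x 3 x 4.
Total unit cubes = 5 * 3 * 4 = 60
60 unit cubes


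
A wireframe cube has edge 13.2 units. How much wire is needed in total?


Shape: cube
Side s = 13.2 units
A cube has 12 edges, all equal.
Formula: total edge length = 12 * s
Total = 12 * 13.2
Total = 158.4
158.4 units


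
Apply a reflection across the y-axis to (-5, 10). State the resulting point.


Transformation: reflection
Original point: (-5, 10)
Rule for reflection over the y-axis: (x, y) -> (-x, y)
Apply: (-5, 10) -> (5, 10)
(5, 10)


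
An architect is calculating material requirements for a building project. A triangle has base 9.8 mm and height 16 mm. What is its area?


Shape: triangle
Base b = 9.8 mm, Height h = 16 mm
Formula: A = (1/2) * b * h
A = 0.5 * 9.8 * 16
A = 0.5 * 156.8
A = 78.4
78.4 mm^2


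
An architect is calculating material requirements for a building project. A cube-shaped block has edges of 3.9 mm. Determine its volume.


Shape: cube
Side s = 3.9 mm
Formula: V = s^3
V = 3.9 * 3.9 * 3.9
V = 15.21 * 3.9
V = 59.319
59.319 mm^3


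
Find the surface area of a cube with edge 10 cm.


Shape: cube
Side s = 10 cm
A cube has 6 square faces.
Formula: SA = 6 * s^2
s^2 = 100
SA = 6 * 100
SA = 600
600 cm^2


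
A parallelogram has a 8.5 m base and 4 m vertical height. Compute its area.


Shape: parallelogram
Base b = 8.5 m, Height h = 4 m
Formula: A = b * h
A = 8.5 * 4
A = 34
34 m^2


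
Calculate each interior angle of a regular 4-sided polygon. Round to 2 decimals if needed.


Shape: regular square (4 sides)
Formula: interior angle = (n - 2) * 180 / n
(n - 2) = 2
(n - 2) * 180 = 360
angle = 360 / 4
angle = 90
90 degrees


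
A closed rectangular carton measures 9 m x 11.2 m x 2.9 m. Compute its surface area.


Shape: rectangular prism
l = 9 m, w = 11.2 m, h = 2.9 m
Formula: SA = 2(lw + lh + wh)
lw = 100.8, lh = 26.1, wh = 32.48
lw + lh + wh = 159.38
SA = 2 * 159.38
SA = 318.76
318.76 m^2


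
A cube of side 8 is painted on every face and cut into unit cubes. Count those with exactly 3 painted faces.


Large cube: 8 x 8 x 8, cut into unit cubes.
Cubes with 3 painted faces are at the corners. A cube always has 8 corners.
Count = 8
8 unit cubes


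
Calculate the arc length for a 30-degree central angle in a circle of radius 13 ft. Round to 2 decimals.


Shape: circular arc
Radius r = 13 ft, Angle = 30 degrees
Formula: L = (angle/360) * 2 * pi * r
2 * pi * r = 26 * pi
L = (30/360) * 26 * pi
L = 2.166667 * pi
L = 6.81
6.81 ft


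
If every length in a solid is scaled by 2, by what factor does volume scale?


Linear scale factor k = 2
Rule: under a linear scaling by k, volumes scale by k^3.
k^3 = 2 * 2 * 2
k^3 = 4 * 2
k^3 = 8
Volume scales by a factor of 8.
8 (dimensionless)


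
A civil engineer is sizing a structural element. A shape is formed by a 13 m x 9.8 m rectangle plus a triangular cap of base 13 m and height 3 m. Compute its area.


Composite shape: rectangle + triangle
Rectangle area = 13 * 9.8 = 127.4
Triangle area = 0.5 * 13 * 3 = 19.5
Total = 127.4 + 19.5
Total = 146.9
146.9 m^2


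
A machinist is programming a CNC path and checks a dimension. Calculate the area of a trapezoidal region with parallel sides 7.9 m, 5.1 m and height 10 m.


Shape: trapezoid
Parallel sides a = 7.9 m, b = 5.1 m; Height h = 10 m
Formula: A = (a + b) * h / 2
a + b = 7.9 + 5.1 = 13
A = 13 * 10 / 2
A = 130 / 2
A = 65
65 m^2


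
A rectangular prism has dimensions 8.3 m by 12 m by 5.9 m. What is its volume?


Shape: rectangular prism
l = 8.3 m, w = 12 m, h = 5.9 m
Formula: V = l * w * h
V = 8.3 * 12 * 5.9
V = 99.6 * 5.9
V = 587.64
587.64 m^3


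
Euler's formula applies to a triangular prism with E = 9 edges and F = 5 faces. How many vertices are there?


Polyhedron: triangular prism
Euler's formula for convex polyhedra: V - E + F = 2
Given: E = 9 edges and F = 5 faces
Solve for V:
V = 2 + E - F = 2 + 9 - 5 = 6
6 vertices


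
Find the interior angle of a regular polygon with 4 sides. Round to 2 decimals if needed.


Shape: regular square (4 sides)
Formula: interior angle = (n - 2) * 180 / n
(n - 2) = 2
(n - 2) * 180 = 360
angle = 360 / 4
angle = 90
90 degrees


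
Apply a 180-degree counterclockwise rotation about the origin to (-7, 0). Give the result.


Transformation: rotation about the origin
Original point: (-7, 0)
Rule for 180 deg: (x, y) -> (-x, -y)
Apply: (-7, 0) -> (7, 0)
(7, 0)


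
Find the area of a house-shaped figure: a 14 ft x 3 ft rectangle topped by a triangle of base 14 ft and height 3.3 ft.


Composite shape: rectangle + triangle
Rectangle area = 14 * 3 = 42
Triangle area = 0.5 * 14 * 3.3 = 23.1
Total = 42 + 23.1
Total = 65.1
65.1 ft^2


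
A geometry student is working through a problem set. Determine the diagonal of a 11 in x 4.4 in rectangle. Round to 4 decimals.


Shape: rectangle (diagonal via Pythagoras)
Sides: 11 in and 4.4 in
Formula: d = sqrt(l^2 + w^2)
l^2 = 121, w^2 = 19.36
l^2 + w^2 = 140.36
d = sqrt(140.36)
d = 11.8474
11.8474 in


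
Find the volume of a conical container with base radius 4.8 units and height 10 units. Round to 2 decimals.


Shape: cone
Radius r = 4.8 units, Height h = 10 units
Formula: V = (1/3) * pi * r^2 * h
r^2 = 23.04
pi * r^2 * h = pi * 23.04 * 10 = 230.4 * pi
V = 230.4 * pi / 3
V = 241.27
241.27 units^3


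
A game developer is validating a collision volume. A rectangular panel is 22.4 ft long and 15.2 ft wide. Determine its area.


Shape: rectangle
Length l = 22.4 ft, Width w = 15.2 ft
Formula: A = l * w
A = 22.4 * 15.2
A = 340.48
340.48 ft^2


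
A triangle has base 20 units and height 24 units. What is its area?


Shape: triangle
Base b = 20 units, Height h = 24 units
Formula: A = (1/2) * b * h
A = 0.5 * 20 * 24
A = 0.5 * 480
A = 240
240 units^2


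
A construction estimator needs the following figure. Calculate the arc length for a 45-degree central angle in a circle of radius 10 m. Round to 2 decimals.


Shape: circular arc
Radius r = 10 m, Angle = 45 degrees
Formula: L = (angle/360) * 2 * pi * r
2 * pi * r = 20 * pi
L = (45/360) * 20 * pi
L = 2.5 * pi
L = 7.85
7.85 m


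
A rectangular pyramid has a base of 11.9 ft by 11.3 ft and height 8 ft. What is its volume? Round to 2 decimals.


Shape: rectangular pyramid
Base: 11.9 ft x 11.3 ft, Height h = 8 ft
Formula: V = (1/3) * base_area * h
base_area = 11.9 * 11.3 = 134.47
base_area * h = 134.47 * 8 = 1075.76
V = 1075.76 / 3
V = 358.59
358.59 ft^3


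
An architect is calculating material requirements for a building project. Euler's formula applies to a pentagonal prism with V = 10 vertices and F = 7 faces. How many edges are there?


Polyhedron: pentagonal prism
Euler's formula for convex polyhedra: V - E + F = 2
Given: V = 10 vertices and F = 7 faces
Solve for E:
E = V + F - 2 = 10 + 7 - 2 = 15
15 edges


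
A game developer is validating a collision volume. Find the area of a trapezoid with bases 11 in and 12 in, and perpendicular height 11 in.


Shape: trapezoid
Parallel sides a = 11 in, b = 12 in; Height h = 11 in
Formula: A = (a + b) * h / 2
a + b = 11 + 12 = 23
A = 23 * 11 / 2
A = 253 / 2
A = 126.5
126.5 in^2


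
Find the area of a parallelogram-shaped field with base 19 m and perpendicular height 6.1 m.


Shape: parallelogram
Base b = 19 m, Height h = 6.1 m
Formula: A = b * h
A = 19 * 6.1
A = 115.9
115.9 m^2


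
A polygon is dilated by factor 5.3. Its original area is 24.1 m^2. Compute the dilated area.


Linear scale factor k = 5.3
Original area = 24.1 m^2
Rule: under a linear scaling by k, areas scale by k^2.
k^2 = 5.3^2 = 28.09
New area = 24.1 * 28.09
New area = 676.969
676.969 m^2


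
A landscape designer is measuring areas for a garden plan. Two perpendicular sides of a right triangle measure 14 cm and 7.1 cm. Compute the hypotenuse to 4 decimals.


Shape: right triangle
Legs a = 14 cm, b = 7.1 cm
Formula: c = sqrt(a^2 + b^2)
a^2 = 196, b^2 = 50.41
a^2 + b^2 = 246.41
c = sqrt(246.41)
c = 15.6975
15.6975 cm


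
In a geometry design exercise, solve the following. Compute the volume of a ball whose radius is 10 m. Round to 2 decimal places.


Shape: sphere
Radius r = 10 m
Formula: V = (4/3) * pi * r^3
r^3 = 1000
(4/3) * 1000 = 1333.333333
V = 1333.333333 * pi
V = 4188.79
4188.79 m^3


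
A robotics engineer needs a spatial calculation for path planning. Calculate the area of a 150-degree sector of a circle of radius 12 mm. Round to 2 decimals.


Shape: circular sector
Radius r = 12 mm, Angle = 150 degrees
Formula: A = (angle/360) * pi * r^2
r^2 = 144
Fraction of circle = 150/360
A = (150/360) * pi * 144
A = 60 * pi
A = 188.5
188.5 mm^2


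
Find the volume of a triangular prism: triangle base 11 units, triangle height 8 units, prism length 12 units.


Shape: triangular prism
Triangle base = 11 units, triangle height = 8 units, prism length L = 12 units
Formula: V = (1/2 * b * h_tri) * L
Cross-section area = 0.5 * 11 * 8 = 44
V = 44 * 12
V = 528
528 units^3


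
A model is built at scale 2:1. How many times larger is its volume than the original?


Linear scale factor k = 2
Rule: under a linear scaling by k, volumes scale by k^3.
k^3 = 2 * 2 * 2
k^3 = 4 * 2
k^3 = 8
Volume scales by a factor of 8.
8 (dimensionless)


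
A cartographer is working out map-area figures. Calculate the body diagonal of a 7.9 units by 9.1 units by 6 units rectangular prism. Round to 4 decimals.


Shape: rectangular box (space diagonal)
l = 7.9 units, w = 9.1 units, h = 6 units
Visualize: the diagonal of the base, then a right triangle with that diagonal and the height.
Formula: d = sqrt(l^2 + w^2 + h^2)
l^2 + w^2 + h^2 = 62.41 + 82.81 + 36 = 181.22
d = sqrt(181.22)
d = 13.4618
13.4618 units
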